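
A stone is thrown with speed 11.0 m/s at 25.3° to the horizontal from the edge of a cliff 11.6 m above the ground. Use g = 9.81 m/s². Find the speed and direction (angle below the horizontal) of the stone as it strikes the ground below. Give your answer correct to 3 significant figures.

18.7 m/s at 57.8° below the horizontal

v_x = 11.0 cos 25.3° = 9.945 m/s (constant).
|v_y| at impact = √((4.701)² + 2×9.81×11.6) = 15.80 m/s.
Speed = √(9.945² + 15.80²) = 18.7 m/s; angle = arctan(15.80/9.945) = 57.8° below horizontal.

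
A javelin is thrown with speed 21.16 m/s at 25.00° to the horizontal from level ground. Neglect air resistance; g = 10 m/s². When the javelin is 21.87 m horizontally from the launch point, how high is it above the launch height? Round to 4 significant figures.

v_x = 21.16 cos 25.00° = 19.177 m/s, v_y0 = 21.16 sin 25.00° = 8.9426 m/s.
Time to reach x = 21.87 m: t = x / v_x = 21.87 / 19.177 = 1.1404 s.
y = v_y0 t − ½ g t² = 8.9426×1.1404 − 5.000×1.1404² = 3.696 m.

3.696 m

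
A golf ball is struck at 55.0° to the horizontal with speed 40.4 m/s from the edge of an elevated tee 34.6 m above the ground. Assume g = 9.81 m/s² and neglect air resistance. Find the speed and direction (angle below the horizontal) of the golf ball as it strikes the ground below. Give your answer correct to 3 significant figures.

48.1 m/s at 61.2° below the horizontal

v_x = 40.4 cos 55.0° = 23.17 m/s (constant).
|v_y| at impact = √((33.09)² + 2×9.81×34.6) = 42.12 m/s.
Speed = √(23.17² + 42.12²) = 48.1 m/s; angle = arctan(42.12/23.17) = 61.2° below horizontal.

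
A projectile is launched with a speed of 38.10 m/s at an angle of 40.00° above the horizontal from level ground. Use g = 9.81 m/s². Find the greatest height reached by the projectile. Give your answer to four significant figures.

Vertical component of launch velocity: v_y = 38.10 sin 40.00° = 24.490 m/s.
At the highest point the vertical velocity is zero, so v_y² = 2 g h_max.
h_max = (24.490)² / (2 × 9.81) = 599.76 / 19.62 = 30.57 m.

30.57 m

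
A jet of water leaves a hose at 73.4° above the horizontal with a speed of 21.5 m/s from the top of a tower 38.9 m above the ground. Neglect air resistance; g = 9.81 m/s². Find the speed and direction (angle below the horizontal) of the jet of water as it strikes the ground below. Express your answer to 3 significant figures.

v_x = 21.5 cos 73.4° = 6.142 m/s (constant).
|v_y| at impact = √((20.60)² + 2×9.81×38.9) = 34.46 m/s.
Speed = √(6.142² + 34.46²) = 35.0 m/s; angle = arctan(34.46/6.142) = 79.9° below horizontal.

35.0 m/s at 79.9° below the horizontal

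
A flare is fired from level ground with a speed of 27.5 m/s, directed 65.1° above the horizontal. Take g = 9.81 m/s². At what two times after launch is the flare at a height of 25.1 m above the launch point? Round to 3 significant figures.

1.38 s and 3.70 s

v_y0 = 27.5 sin 65.1° = 24.94 m/s.
Set y = v_y0 t − ½ g t² = 25.1: 4.905 t² − 24.94 t + 25.1 = 0.
t = [24.94 ± √(622.0 − 492.5)] / 9.81 = (24.94 ± 11.38) / 9.81, giving t = 1.38 s or t = 3.70 s.
So the flare is at 25.1 m at t = 1.38 s (rising) and t = 3.70 s (falling).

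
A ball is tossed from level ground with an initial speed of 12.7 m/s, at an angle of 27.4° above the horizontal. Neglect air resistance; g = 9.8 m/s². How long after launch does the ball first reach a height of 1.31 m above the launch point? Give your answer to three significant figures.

v_y0 = 12.7 sin 27.4° = 5.845 m/s.
Set y = v_y0 t − ½ g t² = 1.31: 4.900 t² − 5.845 t + 1.31 = 0.
t = [5.845 ± √(34.16 − 25.68)] / 9.8 = (5.845 ± 2.912) / 9.8, giving t = 0.299 s or t = 0.894 s.
The ball is on the way up at the first time, so t = 0.299 s.

0.299 s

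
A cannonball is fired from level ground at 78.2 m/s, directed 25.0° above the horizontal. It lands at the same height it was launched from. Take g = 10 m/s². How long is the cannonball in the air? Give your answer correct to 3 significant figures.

6.61 s

Vertical component: v_y = 78.2 sin 25.0° = 33.05 m/s.
For a projectile landing at launch height, time of flight is t = 2 v_y / g = 2 × 33.05 / 10 = 6.61 s.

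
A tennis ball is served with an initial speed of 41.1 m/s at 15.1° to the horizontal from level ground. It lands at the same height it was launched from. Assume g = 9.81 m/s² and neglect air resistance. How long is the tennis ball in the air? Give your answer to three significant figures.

2.18 s

Vertical component: v_y = 41.1 sin 15.1° = 10.71 m/s.
For a projectile landing at launch height, time of flight is t = 2 v_y / g = 2 × 10.71 / 9.81 = 2.18 s.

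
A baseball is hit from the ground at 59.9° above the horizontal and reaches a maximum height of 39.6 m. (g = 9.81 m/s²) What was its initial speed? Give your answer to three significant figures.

32.2 m/s

At maximum height v_y = 0, so (v₀ sin θ)² = 2 g H.
v₀ sin 59.9° = √(2 × 9.81 × 39.6) = 27.87 m/s.
v₀ = 27.87 / sin 59.9° = 27.87 / 0.8652 = 32.2 m/s.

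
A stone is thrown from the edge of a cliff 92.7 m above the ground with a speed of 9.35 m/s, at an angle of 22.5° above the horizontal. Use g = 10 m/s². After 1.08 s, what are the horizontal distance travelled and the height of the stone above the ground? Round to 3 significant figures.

v_x = 9.35 cos 22.5° = 8.638 m/s; v_y0 = 9.35 sin 22.5° = 3.578 m/s.
x = v_x t = 8.638 × 1.08 = 9.33 m.
y = 92.7 + v_y0 t − ½ g t² = 90.7 m.

x = 9.33 m, y = 90.7 m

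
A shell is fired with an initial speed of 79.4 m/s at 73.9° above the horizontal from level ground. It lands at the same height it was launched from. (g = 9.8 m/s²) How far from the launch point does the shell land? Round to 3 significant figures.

Components: v_x = 79.4 cos 73.9° = 22.02 m/s, v_y = 79.4 sin 73.9° = 76.29 m/s.
Time of flight (same landing height): t = 2 v_y / g = 2 × 76.29 / 9.8 = 15.57 s.
Range: R = v_x · t = 22.02 × 15.57 = 343 m.

343 m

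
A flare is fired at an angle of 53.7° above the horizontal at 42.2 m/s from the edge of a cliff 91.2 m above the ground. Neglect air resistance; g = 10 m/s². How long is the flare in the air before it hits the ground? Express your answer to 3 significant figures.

Vertical component: v_y = 42.2 sin 53.7° = 34.01 m/s.
Taking up as positive with launch at y = 91.2 m, landing at y = 0: 0 = 91.2 + 34.01 t − ½(10) t².
Solving 5.000 t² − 34.01 t − 91.2 = 0 gives t = [34.01 + √(34.01² + 4·5.000·91.2)] / 10.00 = 8.86 s.

8.86 s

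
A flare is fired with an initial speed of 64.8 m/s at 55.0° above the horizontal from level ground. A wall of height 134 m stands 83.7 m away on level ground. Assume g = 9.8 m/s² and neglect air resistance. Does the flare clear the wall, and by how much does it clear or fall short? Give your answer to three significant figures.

v_x = 64.8 cos 55.0° = 37.17 m/s; v_y0 = 64.8 sin 55.0° = 53.08 m/s.
Time to reach the wall: t = 83.7 / 37.17 = 2.252 s.
Height at that point: y = 53.08×2.252 − 4.900×2.252² = 94.69 m.
That is 134 − 94.69 = 39.3 m below the top of the wall, so the flare does not clear it.

No — it falls 39.3 m short of clearing the wall.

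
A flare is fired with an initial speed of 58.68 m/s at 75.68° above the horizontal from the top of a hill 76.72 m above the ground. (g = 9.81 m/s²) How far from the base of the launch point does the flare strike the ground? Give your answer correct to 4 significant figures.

Components: v_x = 58.68 cos 75.68° = 14.514 m/s, v_y = 58.68 sin 75.68° = 56.857 m/s.
Vertical: 0 = 76.72 + 56.857 t − ½(9.81) t² ⇒ 4.905 t² − 56.857 t − 76.72 = 0.
t = [56.857 + √(3232.7 + 1505.2)] / 9.810 = 12.812 s.
Horizontal: R = v_x · t = 14.514 × 12.812 = 186.0 m.

186.0 m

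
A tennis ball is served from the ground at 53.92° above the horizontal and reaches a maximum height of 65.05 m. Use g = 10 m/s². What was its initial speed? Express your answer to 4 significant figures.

44.63 m/s

At maximum height v_y = 0, so (v₀ sin θ)² = 2 g H.
v₀ sin 53.92° = √(2 × 10 × 65.05) = 36.069 m/s.
v₀ = 36.069 / sin 53.92° = 36.069 / 0.8082 = 44.63 m/s.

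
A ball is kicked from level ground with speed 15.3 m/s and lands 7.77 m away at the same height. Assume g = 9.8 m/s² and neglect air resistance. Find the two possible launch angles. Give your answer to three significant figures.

9.49° and 80.5°

Level-ground range: R = v₀² sin(2θ)/g ⇒ sin 2θ = R g / v₀² = 7.77×9.8/15.3² = 0.3253.
2θ = arcsin(0.3253) = 18.98° or 180° − 18.98° = 161.02°.
So θ = 9.49° or θ = 80.5°.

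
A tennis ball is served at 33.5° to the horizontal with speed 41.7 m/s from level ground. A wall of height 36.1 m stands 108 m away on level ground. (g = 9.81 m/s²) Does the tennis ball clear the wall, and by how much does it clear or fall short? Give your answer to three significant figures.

No — it falls 11.9 m short of clearing the wall.

v_x = 41.7 cos 33.5° = 34.77 m/s; v_y0 = 41.7 sin 33.5° = 23.02 m/s.
Time to reach the wall: t = 108 / 34.77 = 3.106 s.
Height at that point: y = 23.02×3.106 − 4.905×3.106² = 24.18 m.
That is 36.1 − 24.18 = 11.9 m below the top of the wall, so the tennis ball does not clear it.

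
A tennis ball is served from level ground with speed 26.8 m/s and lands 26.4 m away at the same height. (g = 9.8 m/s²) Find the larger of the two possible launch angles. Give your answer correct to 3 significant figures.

Level-ground range: R = v₀² sin(2θ)/g ⇒ sin 2θ = R g / v₀² = 26.4×9.8/26.8² = 0.3602.
2θ = arcsin(0.3602) = 21.11° or 180° − 21.11° = 158.89°.
So θ = 10.6° or θ = 79.4°.

79.4°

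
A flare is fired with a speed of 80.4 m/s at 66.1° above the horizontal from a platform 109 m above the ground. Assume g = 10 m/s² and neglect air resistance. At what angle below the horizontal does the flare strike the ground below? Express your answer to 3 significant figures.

69.5°

v_x = 80.4 cos 66.1° = 32.57 m/s.
At impact |v_y| = √(v_y0² + 2 g h) = √(73.51² + 2×10×109) = 87.08 m/s.
Angle below horizontal = arctan(|v_y| / v_x) = arctan(87.08 / 32.57) = 69.5°.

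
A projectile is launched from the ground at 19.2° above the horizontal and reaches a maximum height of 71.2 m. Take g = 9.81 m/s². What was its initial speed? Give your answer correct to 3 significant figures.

At maximum height v_y = 0, so (v₀ sin θ)² = 2 g H.
v₀ sin 19.2° = √(2 × 9.81 × 71.2) = 37.38 m/s.
v₀ = 37.38 / sin 19.2° = 37.38 / 0.3289 = 114 m/s.

114 m/s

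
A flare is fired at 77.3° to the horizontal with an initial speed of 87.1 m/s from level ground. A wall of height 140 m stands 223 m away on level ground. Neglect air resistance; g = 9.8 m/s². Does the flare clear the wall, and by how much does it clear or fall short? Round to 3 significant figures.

v_x = 87.1 cos 77.3° = 19.15 m/s; v_y0 = 87.1 sin 77.3° = 84.97 m/s.
Time to reach the wall: t = 223 / 19.15 = 11.64 s.
Height at that point: y = 84.97×11.64 − 4.900×11.64² = 325.2 m.
That is 325.2 − 140 = 185 m above the top of the wall, so the flare clears it.

Yes — it clears the wall by 185 m.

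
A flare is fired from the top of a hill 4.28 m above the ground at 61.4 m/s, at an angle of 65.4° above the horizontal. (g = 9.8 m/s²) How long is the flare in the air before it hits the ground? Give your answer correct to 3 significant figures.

Vertical component: v_y = 61.4 sin 65.4° = 55.83 m/s.
Taking up as positive with launch at y = 4.28 m, landing at y = 0: 0 = 4.28 + 55.83 t − ½(9.8) t².
Solving 4.900 t² − 55.83 t − 4.28 = 0 gives t = [55.83 + √(55.83² + 4·4.900·4.28)] / 9.800 = 11.5 s.

11.5 s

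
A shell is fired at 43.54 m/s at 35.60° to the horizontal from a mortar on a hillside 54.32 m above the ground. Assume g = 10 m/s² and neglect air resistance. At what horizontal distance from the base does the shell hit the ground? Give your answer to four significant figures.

236.9 m

Components: v_x = 43.54 cos 35.60° = 35.402 m/s, v_y = 43.54 sin 35.60° = 25.346 m/s.
Vertical: 0 = 54.32 + 25.346 t − ½(10) t² ⇒ 5.000 t² − 25.346 t − 54.32 = 0.
t = [25.346 + √(642.42 + 1086.4)] / 10.00 = 6.6925 s.
Horizontal: R = v_x · t = 35.402 × 6.6925 = 236.9 m.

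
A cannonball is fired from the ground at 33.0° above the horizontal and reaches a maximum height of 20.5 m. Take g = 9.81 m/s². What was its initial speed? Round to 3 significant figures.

36.8 m/s

At maximum height v_y = 0, so (v₀ sin θ)² = 2 g H.
v₀ sin 33.0° = √(2 × 9.81 × 20.5) = 20.06 m/s.
v₀ = 20.06 / sin 33.0° = 20.06 / 0.5446 = 36.8 m/s.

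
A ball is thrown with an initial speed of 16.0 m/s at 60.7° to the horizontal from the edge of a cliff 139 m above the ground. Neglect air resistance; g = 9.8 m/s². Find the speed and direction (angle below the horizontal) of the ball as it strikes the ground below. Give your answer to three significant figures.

v_x = 16.0 cos 60.7° = 7.830 m/s (constant).
|v_y| at impact = √((13.95)² + 2×9.8×139) = 54.03 m/s.
Speed = √(7.830² + 54.03²) = 54.6 m/s; angle = arctan(54.03/7.830) = 81.8° below horizontal.

54.6 m/s at 81.8° below the horizontal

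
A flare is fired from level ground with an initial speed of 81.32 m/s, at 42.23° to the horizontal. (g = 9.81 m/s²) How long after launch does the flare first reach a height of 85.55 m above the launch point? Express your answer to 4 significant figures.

v_y0 = 81.32 sin 42.23° = 54.656 m/s.
Set y = v_y0 t − ½ g t² = 85.55: 4.905 t² − 54.656 t + 85.55 = 0.
t = [54.656 ± √(2987.3 − 1678.5)] / 9.81 = (54.656 ± 36.177) / 9.81, giving t = 1.884 s or t = 9.259 s.
The flare is on the way up at the first time, so t = 1.884 s.

1.884 s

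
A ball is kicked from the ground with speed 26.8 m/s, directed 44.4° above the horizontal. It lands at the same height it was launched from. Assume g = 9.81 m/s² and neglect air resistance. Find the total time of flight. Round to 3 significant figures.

Vertical component: v_y = 26.8 sin 44.4° = 18.75 m/s.
For a projectile landing at launch height, time of flight is t = 2 v_y / g = 2 × 18.75 / 9.81 = 3.82 s.

3.82 s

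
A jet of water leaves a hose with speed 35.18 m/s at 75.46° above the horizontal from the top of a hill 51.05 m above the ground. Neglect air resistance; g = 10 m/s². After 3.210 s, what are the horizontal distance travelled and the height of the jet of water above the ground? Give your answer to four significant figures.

x = 28.35 m, y = 108.8 m

v_x = 35.18 cos 75.46° = 8.8321 m/s; v_y0 = 35.18 sin 75.46° = 34.053 m/s.
x = v_x t = 8.8321 × 3.210 = 28.35 m.
y = 51.05 + v_y0 t − ½ g t² = 108.8 m.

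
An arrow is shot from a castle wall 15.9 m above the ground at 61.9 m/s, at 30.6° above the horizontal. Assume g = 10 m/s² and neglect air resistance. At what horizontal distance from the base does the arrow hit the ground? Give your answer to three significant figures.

361 m

Components: v_x = 61.9 cos 30.6° = 53.28 m/s, v_y = 61.9 sin 30.6° = 31.51 m/s.
Vertical: 0 = 15.9 + 31.51 t − ½(10) t² ⇒ 5.000 t² − 31.51 t − 15.9 = 0.
t = [31.51 + √(992.9 + 318.0)] / 10.00 = 6.772 s.
Horizontal: R = v_x · t = 53.28 × 6.772 = 361 m.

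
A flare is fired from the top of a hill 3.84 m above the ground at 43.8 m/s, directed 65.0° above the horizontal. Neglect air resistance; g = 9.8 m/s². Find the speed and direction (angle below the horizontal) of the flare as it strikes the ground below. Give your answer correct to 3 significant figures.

v_x = 43.8 cos 65.0° = 18.51 m/s (constant).
|v_y| at impact = √((39.70)² + 2×9.8×3.84) = 40.64 m/s.
Speed = √(18.51² + 40.64²) = 44.7 m/s; angle = arctan(40.64/18.51) = 65.5° below horizontal.

44.7 m/s at 65.5° below the horizontal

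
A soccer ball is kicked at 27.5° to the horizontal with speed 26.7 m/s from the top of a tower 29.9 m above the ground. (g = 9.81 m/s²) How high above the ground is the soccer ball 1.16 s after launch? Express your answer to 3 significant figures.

v_y0 = 26.7 sin 27.5° = 12.33 m/s.
y(t) = 29.9 + v_y0 t − ½ g t² = 29.9 + 12.33×1.16 − ½×9.81×1.16² = 37.6 m.

37.6 m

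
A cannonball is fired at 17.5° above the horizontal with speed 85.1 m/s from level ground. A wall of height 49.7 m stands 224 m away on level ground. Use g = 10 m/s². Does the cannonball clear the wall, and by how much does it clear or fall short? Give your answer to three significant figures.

v_x = 85.1 cos 17.5° = 81.16 m/s; v_y0 = 85.1 sin 17.5° = 25.59 m/s.
Time to reach the wall: t = 224 / 81.16 = 2.760 s.
Height at that point: y = 25.59×2.760 − 5.000×2.760² = 32.54 m.
That is 49.7 − 32.54 = 17.2 m below the top of the wall, so the cannonball does not clear it.

No — it falls 17.2 m short of clearing the wall.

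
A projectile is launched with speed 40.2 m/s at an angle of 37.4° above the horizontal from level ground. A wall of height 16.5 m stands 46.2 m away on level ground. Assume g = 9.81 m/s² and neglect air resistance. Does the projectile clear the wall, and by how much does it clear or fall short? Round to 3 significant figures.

v_x = 40.2 cos 37.4° = 31.94 m/s; v_y0 = 40.2 sin 37.4° = 24.42 m/s.
Time to reach the wall: t = 46.2 / 31.94 = 1.446 s.
Height at that point: y = 24.42×1.446 − 4.905×1.446² = 25.06 m.
That is 25.06 − 16.5 = 8.56 m above the top of the wall, so the projectile clears it.

Yes — it clears the wall by 8.56 m.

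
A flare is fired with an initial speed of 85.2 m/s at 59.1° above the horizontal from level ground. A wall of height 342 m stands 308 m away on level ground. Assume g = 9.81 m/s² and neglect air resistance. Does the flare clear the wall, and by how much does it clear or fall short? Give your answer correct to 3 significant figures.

No — it falls 70.4 m short of clearing the wall.

v_x = 85.2 cos 59.1° = 43.75 m/s; v_y0 = 85.2 sin 59.1° = 73.11 m/s.
Time to reach the wall: t = 308 / 43.75 = 7.040 s.
Height at that point: y = 73.11×7.040 − 4.905×7.040² = 271.6 m.
That is 342 − 271.6 = 70.4 m below the top of the wall, so the flare does not clear it.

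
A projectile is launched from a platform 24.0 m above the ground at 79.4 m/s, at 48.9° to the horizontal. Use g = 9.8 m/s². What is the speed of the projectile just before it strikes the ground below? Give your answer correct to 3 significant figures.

v_x = 79.4 cos 48.9° = 52.20 m/s is unchanged throughout.
For the vertical component, v_y² = v_y0² + 2 g h = (59.83)² + 2×9.8×24.0 = 4050, so |v_y| = 63.64 m/s.
Impact speed = √(v_x² + v_y²) = √(2725 + 4050) = 82.3 m/s.

82.3 m/s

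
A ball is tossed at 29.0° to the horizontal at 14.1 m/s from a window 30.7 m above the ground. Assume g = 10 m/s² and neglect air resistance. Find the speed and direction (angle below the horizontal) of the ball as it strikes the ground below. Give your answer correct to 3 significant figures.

28.5 m/s at 64.4° below the horizontal

v_x = 14.1 cos 29.0° = 12.33 m/s (constant).
|v_y| at impact = √((6.836)² + 2×10×30.7) = 25.70 m/s.
Speed = √(12.33² + 25.70²) = 28.5 m/s; angle = arctan(25.70/12.33) = 64.4° below horizontal.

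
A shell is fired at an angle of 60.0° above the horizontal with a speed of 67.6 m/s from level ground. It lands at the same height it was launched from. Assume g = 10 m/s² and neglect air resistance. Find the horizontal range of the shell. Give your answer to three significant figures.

For level ground, R = v₀² sin(2θ) / g.
sin(2 × 60.0°) = sin 120.0° = 0.8660.
R = (67.6)² × 0.8660 / 10 = 396 m.

396 m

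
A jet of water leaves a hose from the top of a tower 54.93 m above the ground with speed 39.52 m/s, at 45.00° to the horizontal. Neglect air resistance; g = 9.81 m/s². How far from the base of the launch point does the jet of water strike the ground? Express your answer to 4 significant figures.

Components: v_x = 39.52 cos 45.00° = 27.945 m/s, v_y = 39.52 sin 45.00° = 27.945 m/s.
Vertical: 0 = 54.93 + 27.945 t − ½(9.81) t² ⇒ 4.905 t² − 27.945 t − 54.93 = 0.
t = [27.945 + √(780.92 + 1077.7)] / 9.810 = 7.2433 s.
Horizontal: R = v_x · t = 27.945 × 7.2433 = 202.4 m.

202.4 m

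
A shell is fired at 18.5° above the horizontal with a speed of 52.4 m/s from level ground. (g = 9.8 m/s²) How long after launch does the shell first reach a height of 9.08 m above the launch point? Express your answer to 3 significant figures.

0.684 s

v_y0 = 52.4 sin 18.5° = 16.63 m/s.
Set y = v_y0 t − ½ g t² = 9.08: 4.900 t² − 16.63 t + 9.08 = 0.
t = [16.63 ± √(276.6 − 178.0)] / 9.8 = (16.63 ± 9.930) / 9.8, giving t = 0.684 s or t = 2.71 s.
The shell is on the way up at the first time, so t = 0.684 s.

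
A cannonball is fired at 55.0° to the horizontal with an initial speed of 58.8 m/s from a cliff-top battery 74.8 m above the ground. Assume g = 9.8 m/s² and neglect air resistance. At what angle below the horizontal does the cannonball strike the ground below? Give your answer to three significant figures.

61.3°

v_x = 58.8 cos 55.0° = 33.73 m/s.
At impact |v_y| = √(v_y0² + 2 g h) = √(48.17² + 2×9.8×74.8) = 61.53 m/s.
Angle below horizontal = arctan(|v_y| / v_x) = arctan(61.53 / 33.73) = 61.3°.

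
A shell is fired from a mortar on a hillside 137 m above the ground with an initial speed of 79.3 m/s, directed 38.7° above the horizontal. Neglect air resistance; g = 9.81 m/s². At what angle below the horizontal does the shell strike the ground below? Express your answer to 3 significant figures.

v_x = 79.3 cos 38.7° = 61.89 m/s.
At impact |v_y| = √(v_y0² + 2 g h) = √(49.58² + 2×9.81×137) = 71.74 m/s.
Angle below horizontal = arctan(|v_y| / v_x) = arctan(71.74 / 61.89) = 49.2°.

49.2°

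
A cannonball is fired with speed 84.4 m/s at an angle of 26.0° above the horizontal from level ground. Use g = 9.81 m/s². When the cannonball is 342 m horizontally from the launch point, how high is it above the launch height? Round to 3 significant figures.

v_x = 84.4 cos 26.0° = 75.86 m/s, v_y0 = 84.4 sin 26.0° = 37.00 m/s.
Time to reach x = 342 m: t = x / v_x = 342 / 75.86 = 4.508 s.
y = v_y0 t − ½ g t² = 37.00×4.508 − 4.905×4.508² = 67.1 m.

67.1 m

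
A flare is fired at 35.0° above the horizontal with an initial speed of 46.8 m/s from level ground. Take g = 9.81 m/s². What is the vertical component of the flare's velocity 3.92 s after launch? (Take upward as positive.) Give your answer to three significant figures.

Initial vertical component: v_y0 = 46.8 sin 35.0° = 26.84 m/s.
v_y(t) = v_y0 − g t = 26.84 − 9.81 × 3.92 = -11.6 m/s.

-11.6 m/s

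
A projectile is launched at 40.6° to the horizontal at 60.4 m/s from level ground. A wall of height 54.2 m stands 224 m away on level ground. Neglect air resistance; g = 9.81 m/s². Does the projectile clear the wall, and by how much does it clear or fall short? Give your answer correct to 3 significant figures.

Yes — it clears the wall by 20.8 m.

v_x = 60.4 cos 40.6° = 45.86 m/s; v_y0 = 60.4 sin 40.6° = 39.31 m/s.
Time to reach the wall: t = 224 / 45.86 = 4.884 s.
Height at that point: y = 39.31×4.884 − 4.905×4.884² = 74.99 m.
That is 74.99 − 54.2 = 20.8 m above the top of the wall, so the projectile clears it.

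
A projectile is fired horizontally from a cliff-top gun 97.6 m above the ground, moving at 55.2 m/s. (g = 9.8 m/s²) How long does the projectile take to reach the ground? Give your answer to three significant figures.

The horizontal speed doesn't affect the fall. With v_y0 = 0, h = ½ g t².
t = √(2 × 97.6 / 9.8) = √19.92 = 4.46 s.

4.46 s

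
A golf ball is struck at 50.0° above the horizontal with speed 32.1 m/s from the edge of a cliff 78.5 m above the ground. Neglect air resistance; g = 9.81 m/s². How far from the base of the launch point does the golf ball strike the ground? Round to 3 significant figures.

149 m

Components: v_x = 32.1 cos 50.0° = 20.63 m/s, v_y = 32.1 sin 50.0° = 24.59 m/s.
Vertical: 0 = 78.5 + 24.59 t − ½(9.81) t² ⇒ 4.905 t² − 24.59 t − 78.5 = 0.
t = [24.59 + √(604.7 + 1540)] / 9.810 = 7.227 s.
Horizontal: R = v_x · t = 20.63 × 7.227 = 149 m.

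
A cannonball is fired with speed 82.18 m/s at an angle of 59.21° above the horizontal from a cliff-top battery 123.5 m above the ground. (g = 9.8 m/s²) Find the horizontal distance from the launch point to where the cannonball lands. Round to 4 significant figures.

672.4 m

Components: v_x = 82.18 cos 59.21° = 42.067 m/s, v_y = 82.18 sin 59.21° = 70.597 m/s.
Vertical: 0 = 123.5 + 70.597 t − ½(9.8) t² ⇒ 4.900 t² − 70.597 t − 123.5 = 0.
t = [70.597 + √(4983.9 + 2420.6)] / 9.800 = 15.984 s.
Horizontal: R = v_x · t = 42.067 × 15.984 = 672.4 m.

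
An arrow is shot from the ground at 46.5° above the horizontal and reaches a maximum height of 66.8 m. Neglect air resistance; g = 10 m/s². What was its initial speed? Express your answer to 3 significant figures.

50.4 m/s

At maximum height v_y = 0, so (v₀ sin θ)² = 2 g H.
v₀ sin 46.5° = √(2 × 10 × 66.8) = 36.55 m/s.
v₀ = 36.55 / sin 46.5° = 36.55 / 0.7254 = 50.4 m/s.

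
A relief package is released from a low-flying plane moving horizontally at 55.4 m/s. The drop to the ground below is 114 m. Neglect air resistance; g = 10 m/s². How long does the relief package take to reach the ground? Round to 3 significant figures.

The horizontal speed doesn't affect the fall. With v_y0 = 0, h = ½ g t².
t = √(2 × 114 / 10) = √22.80 = 4.77 s.

4.77 s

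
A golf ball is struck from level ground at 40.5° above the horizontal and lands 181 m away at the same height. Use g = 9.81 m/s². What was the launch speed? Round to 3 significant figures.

42.4 m/s

On level ground, R = v₀² sin(2θ) / g, so v₀ = √(R g / sin 2θ).
sin(2 × 40.5°) = 0.9877.
v₀ = √(181 × 9.81 / 0.9877) = √1798 = 42.4 m/s.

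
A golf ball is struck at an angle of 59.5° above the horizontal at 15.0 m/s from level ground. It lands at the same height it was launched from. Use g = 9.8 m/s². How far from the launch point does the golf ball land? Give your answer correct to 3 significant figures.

20.1 m

Components: v_x = 15.0 cos 59.5° = 7.613 m/s, v_y = 15.0 sin 59.5° = 12.92 m/s.
Time of flight (same landing height): t = 2 v_y / g = 2 × 12.92 / 9.8 = 2.637 s.
Range: R = v_x · t = 7.613 × 2.637 = 20.1 m.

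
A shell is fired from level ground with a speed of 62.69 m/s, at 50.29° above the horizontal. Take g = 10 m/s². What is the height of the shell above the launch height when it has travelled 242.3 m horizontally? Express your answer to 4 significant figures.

108.8 m

v_x = 62.69 cos 50.29° = 40.053 m/s, v_y0 = 62.69 sin 50.29° = 48.227 m/s.
Time to reach x = 242.3 m: t = x / v_x = 242.3 / 40.053 = 6.0495 s.
y = v_y0 t − ½ g t² = 48.227×6.0495 − 5.000×6.0495² = 108.8 m.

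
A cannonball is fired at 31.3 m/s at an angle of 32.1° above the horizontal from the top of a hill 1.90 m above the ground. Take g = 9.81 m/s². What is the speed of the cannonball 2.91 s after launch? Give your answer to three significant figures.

v_x = 31.3 cos 32.1° = 26.51 m/s (constant).
v_y(t) = 31.3 sin 32.1° − g t = 16.63 − 9.81 × 2.91 = -11.92 m/s.
Speed = √(v_x² + v_y²) = √(702.8 + 142.1) = 29.1 m/s.

29.1 m/s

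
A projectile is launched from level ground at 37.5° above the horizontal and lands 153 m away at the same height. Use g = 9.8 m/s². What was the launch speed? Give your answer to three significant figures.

39.4 m/s

On level ground, R = v₀² sin(2θ) / g, so v₀ = √(R g / sin 2θ).
sin(2 × 37.5°) = 0.9659.
v₀ = √(153 × 9.8 / 0.9659) = √1552 = 39.4 m/s.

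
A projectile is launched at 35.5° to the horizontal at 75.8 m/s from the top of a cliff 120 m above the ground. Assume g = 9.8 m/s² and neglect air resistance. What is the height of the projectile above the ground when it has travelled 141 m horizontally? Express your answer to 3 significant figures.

195 m

v_x = 75.8 cos 35.5° = 61.71 m/s, v_y0 = 75.8 sin 35.5° = 44.02 m/s.
Time to reach x = 141 m: t = x / v_x = 141 / 61.71 = 2.285 s.
y = 120 + v_y0 t − ½ g t² = 120 + 44.02×2.285 − 4.900×2.285² = 195 m.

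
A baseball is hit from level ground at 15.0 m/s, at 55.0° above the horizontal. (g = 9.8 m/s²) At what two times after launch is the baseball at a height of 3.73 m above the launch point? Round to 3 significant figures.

v_y0 = 15.0 sin 55.0° = 12.29 m/s.
Set y = v_y0 t − ½ g t² = 3.73: 4.900 t² − 12.29 t + 3.73 = 0.
t = [12.29 ± √(151.0 − 73.11)] / 9.8 = (12.29 ± 8.826) / 9.8, giving t = 0.353 s or t = 2.15 s.
So the baseball is at 3.73 m at t = 0.353 s (rising) and t = 2.15 s (falling).

0.353 s and 2.15 s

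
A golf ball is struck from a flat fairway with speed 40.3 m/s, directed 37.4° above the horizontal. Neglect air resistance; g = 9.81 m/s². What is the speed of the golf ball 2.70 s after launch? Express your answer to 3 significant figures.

v_x = 40.3 cos 37.4° = 32.01 m/s (constant).
v_y(t) = 40.3 sin 37.4° − g t = 24.48 − 9.81 × 2.70 = -2.007 m/s.
Speed = √(v_x² + v_y²) = √(1025 + 4.028) = 32.1 m/s.

32.1 m/s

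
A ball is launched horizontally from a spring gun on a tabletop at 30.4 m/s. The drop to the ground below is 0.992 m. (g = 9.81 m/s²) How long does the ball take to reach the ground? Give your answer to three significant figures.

0.450 s

The horizontal speed doesn't affect the fall. With v_y0 = 0, h = ½ g t².
t = √(2 × 0.992 / 9.81) = √0.2022 = 0.450 s.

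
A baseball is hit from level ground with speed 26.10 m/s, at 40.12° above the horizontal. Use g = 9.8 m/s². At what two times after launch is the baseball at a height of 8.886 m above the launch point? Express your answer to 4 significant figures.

v_y0 = 26.10 sin 40.12° = 16.819 m/s.
Set y = v_y0 t − ½ g t² = 8.886: 4.900 t² − 16.819 t + 8.886 = 0.
t = [16.819 ± √(282.88 − 174.17)] / 9.8 = (16.819 ± 10.426) / 9.8, giving t = 0.6523 s or t = 2.780 s.
So the baseball is at 8.886 m at t = 0.6523 s (rising) and t = 2.780 s (falling).

0.6523 s and 2.780 s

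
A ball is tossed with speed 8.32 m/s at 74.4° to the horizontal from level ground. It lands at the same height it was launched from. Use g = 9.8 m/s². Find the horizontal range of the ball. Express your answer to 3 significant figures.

For level ground, R = v₀² sin(2θ) / g.
sin(2 × 74.4°) = sin 148.8° = 0.5180.
R = (8.32)² × 0.5180 / 9.8 = 3.66 m.

3.66 m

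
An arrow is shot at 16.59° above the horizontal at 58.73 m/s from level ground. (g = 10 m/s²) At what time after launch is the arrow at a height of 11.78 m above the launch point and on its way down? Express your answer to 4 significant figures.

v_y0 = 58.73 sin 16.59° = 16.769 m/s.
Set y = v_y0 t − ½ g t² = 11.78: 5.000 t² − 16.769 t + 11.78 = 0.
t = [16.769 ± √(281.20 − 235.60)] / 10 = (16.769 ± 6.7528) / 10, giving t = 1.002 s or t = 2.352 s.
On the way down corresponds to the larger root: t = 2.352 s.

2.352 s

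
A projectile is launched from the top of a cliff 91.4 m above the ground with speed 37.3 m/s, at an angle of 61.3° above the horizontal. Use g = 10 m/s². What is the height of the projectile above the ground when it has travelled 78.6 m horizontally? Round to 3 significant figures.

v_x = 37.3 cos 61.3° = 17.91 m/s, v_y0 = 37.3 sin 61.3° = 32.72 m/s.
Time to reach x = 78.6 m: t = x / v_x = 78.6 / 17.91 = 4.389 s.
y = 91.4 + v_y0 t − ½ g t² = 91.4 + 32.72×4.389 − 5.000×4.389² = 139 m.

139 m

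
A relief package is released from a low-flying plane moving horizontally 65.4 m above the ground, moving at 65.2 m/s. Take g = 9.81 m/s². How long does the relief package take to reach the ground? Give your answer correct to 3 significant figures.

The horizontal speed doesn't affect the fall. With v_y0 = 0, h = ½ g t².
t = √(2 × 65.4 / 9.81) = √13.33 = 3.65 s.

3.65 s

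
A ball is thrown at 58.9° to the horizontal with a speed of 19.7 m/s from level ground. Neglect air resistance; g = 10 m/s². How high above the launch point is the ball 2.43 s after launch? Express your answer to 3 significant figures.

v_y0 = 19.7 sin 58.9° = 16.87 m/s.
y(t) = v_y0 t − ½ g t² = 16.87×2.43 − 5.000×2.43² = 11.5 m.

11.5 m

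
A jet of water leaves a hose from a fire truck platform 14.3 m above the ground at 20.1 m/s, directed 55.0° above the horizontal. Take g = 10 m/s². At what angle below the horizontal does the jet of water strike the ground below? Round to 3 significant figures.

v_x = 20.1 cos 55.0° = 11.53 m/s.
At impact |v_y| = √(v_y0² + 2 g h) = √(16.46² + 2×10×14.3) = 23.60 m/s.
Angle below horizontal = arctan(|v_y| / v_x) = arctan(23.60 / 11.53) = 64.0°.

64.0°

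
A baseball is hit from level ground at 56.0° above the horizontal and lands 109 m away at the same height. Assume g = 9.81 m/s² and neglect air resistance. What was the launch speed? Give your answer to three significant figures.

On level ground, R = v₀² sin(2θ) / g, so v₀ = √(R g / sin 2θ).
sin(2 × 56.0°) = 0.9272.
v₀ = √(109 × 9.81 / 0.9272) = √1153 = 34.0 m/s.

34.0 m/s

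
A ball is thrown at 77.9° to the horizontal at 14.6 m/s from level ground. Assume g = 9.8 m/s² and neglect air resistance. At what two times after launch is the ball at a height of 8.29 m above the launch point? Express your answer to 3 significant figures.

0.801 s and 2.11 s

v_y0 = 14.6 sin 77.9° = 14.28 m/s.
Set y = v_y0 t − ½ g t² = 8.29: 4.900 t² − 14.28 t + 8.29 = 0.
t = [14.28 ± √(203.9 − 162.5)] / 9.8 = (14.28 ± 6.434) / 9.8, giving t = 0.801 s or t = 2.11 s.
So the ball is at 8.29 m at t = 0.801 s (rising) and t = 2.11 s (falling).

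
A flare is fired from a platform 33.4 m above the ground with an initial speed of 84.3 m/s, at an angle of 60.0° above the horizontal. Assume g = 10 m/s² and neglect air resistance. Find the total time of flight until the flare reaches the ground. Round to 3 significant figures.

15.0 s

Vertical component: v_y = 84.3 sin 60.0° = 73.01 m/s.
Taking up as positive with launch at y = 33.4 m, landing at y = 0: 0 = 33.4 + 73.01 t − ½(10) t².
Solving 5.000 t² − 73.01 t − 33.4 = 0 gives t = [73.01 + √(73.01² + 4·5.000·33.4)] / 10.00 = 15.0 s.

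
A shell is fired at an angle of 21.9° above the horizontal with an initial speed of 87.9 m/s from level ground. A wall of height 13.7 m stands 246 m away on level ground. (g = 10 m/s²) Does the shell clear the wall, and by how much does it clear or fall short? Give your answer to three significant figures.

v_x = 87.9 cos 21.9° = 81.56 m/s; v_y0 = 87.9 sin 21.9° = 32.79 m/s.
Time to reach the wall: t = 246 / 81.56 = 3.016 s.
Height at that point: y = 32.79×3.016 − 5.000×3.016² = 53.41 m.
That is 53.41 − 13.7 = 39.7 m above the top of the wall, so the shell clears it.

Yes — it clears the wall by 39.7 m.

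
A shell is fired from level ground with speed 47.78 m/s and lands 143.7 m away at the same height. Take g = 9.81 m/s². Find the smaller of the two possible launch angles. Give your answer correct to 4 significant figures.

Level-ground range: R = v₀² sin(2θ)/g ⇒ sin 2θ = R g / v₀² = 143.7×9.81/47.78² = 0.6175.
2θ = arcsin(0.6175) = 38.134° or 180° − 38.134° = 141.866°.
So θ = 19.07° or θ = 70.93°.

19.07°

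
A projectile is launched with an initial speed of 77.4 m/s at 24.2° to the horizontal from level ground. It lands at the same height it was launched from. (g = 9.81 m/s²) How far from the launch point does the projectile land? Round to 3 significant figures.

Components: v_x = 77.4 cos 24.2° = 70.60 m/s, v_y = 77.4 sin 24.2° = 31.73 m/s.
Time of flight (same landing height): t = 2 v_y / g = 2 × 31.73 / 9.81 = 6.469 s.
Range: R = v_x · t = 70.60 × 6.469 = 457 m.

457 m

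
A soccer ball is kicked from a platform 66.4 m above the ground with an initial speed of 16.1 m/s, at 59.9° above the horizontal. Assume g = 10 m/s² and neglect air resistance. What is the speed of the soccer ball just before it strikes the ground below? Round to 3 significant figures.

39.8 m/s

v_x = 16.1 cos 59.9° = 8.074 m/s is unchanged throughout.
For the vertical component, v_y² = v_y0² + 2 g h = (13.93)² + 2×10×66.4 = 1522, so |v_y| = 39.01 m/s.
Impact speed = √(v_x² + v_y²) = √(65.19 + 1522) = 39.8 m/s.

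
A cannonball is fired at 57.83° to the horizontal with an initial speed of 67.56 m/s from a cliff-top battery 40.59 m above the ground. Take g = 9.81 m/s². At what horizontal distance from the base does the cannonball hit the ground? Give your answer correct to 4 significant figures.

443.5 m

Components: v_x = 67.56 cos 57.83° = 35.971 m/s, v_y = 67.56 sin 57.83° = 57.188 m/s.
Vertical: 0 = 40.59 + 57.188 t − ½(9.81) t² ⇒ 4.905 t² − 57.188 t − 40.59 = 0.
t = [57.188 + √(3270.5 + 796.38)] / 9.810 = 12.330 s.
Horizontal: R = v_x · t = 35.971 × 12.330 = 443.5 m.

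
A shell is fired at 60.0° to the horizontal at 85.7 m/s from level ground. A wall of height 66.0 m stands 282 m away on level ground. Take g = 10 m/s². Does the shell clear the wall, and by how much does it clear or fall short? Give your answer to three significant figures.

v_x = 85.7 cos 60.0° = 42.85 m/s; v_y0 = 85.7 sin 60.0° = 74.22 m/s.
Time to reach the wall: t = 282 / 42.85 = 6.581 s.
Height at that point: y = 74.22×6.581 − 5.000×6.581² = 271.9 m.
That is 271.9 − 66.0 = 206 m above the top of the wall, so the shell clears it.

Yes — it clears the wall by 206 m.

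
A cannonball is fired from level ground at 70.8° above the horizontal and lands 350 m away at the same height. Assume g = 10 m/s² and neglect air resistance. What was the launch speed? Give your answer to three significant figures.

75.1 m/s

On level ground, R = v₀² sin(2θ) / g, so v₀ = √(R g / sin 2θ).
sin(2 × 70.8°) = 0.6211.
v₀ = √(350 × 10 / 0.6211) = √5635 = 75.1 m/s.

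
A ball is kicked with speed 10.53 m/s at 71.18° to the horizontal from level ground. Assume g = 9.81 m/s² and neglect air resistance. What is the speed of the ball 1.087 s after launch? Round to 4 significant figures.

v_x = 10.53 cos 71.18° = 3.3969 m/s (constant).
v_y(t) = 10.53 sin 71.18° − g t = 9.9670 − 9.81 × 1.087 = -0.69647 m/s.
Speed = √(v_x² + v_y²) = √(11.539 + 0.48507) = 3.468 m/s.

3.468 m/s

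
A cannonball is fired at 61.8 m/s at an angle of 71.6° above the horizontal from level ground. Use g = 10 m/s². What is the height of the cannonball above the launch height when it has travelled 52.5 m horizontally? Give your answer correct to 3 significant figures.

v_x = 61.8 cos 71.6° = 19.51 m/s, v_y0 = 61.8 sin 71.6° = 58.64 m/s.
Time to reach x = 52.5 m: t = x / v_x = 52.5 / 19.51 = 2.691 s.
y = v_y0 t − ½ g t² = 58.64×2.691 − 5.000×2.691² = 122 m.

122 m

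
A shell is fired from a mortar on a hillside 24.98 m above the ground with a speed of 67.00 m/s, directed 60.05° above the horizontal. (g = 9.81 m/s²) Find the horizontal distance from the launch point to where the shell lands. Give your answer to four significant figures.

409.8 m

Components: v_x = 67.00 cos 60.05° = 33.449 m/s, v_y = 67.00 sin 60.05° = 58.053 m/s.
Vertical: 0 = 24.98 + 58.053 t − ½(9.81) t² ⇒ 4.905 t² − 58.053 t − 24.98 = 0.
t = [58.053 + √(3370.2 + 490.11)] / 9.810 = 12.251 s.
Horizontal: R = v_x · t = 33.449 × 12.251 = 409.8 m.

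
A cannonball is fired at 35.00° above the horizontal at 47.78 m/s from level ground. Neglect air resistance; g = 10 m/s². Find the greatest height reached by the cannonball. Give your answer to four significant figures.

37.55 m

Vertical component of launch velocity: v_y = 47.78 sin 35.00° = 27.405 m/s.
At the highest point the vertical velocity is zero, so v_y² = 2 g h_max.
h_max = (27.405)² / (2 × 10) = 751.03 / 20.00 = 37.55 m.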